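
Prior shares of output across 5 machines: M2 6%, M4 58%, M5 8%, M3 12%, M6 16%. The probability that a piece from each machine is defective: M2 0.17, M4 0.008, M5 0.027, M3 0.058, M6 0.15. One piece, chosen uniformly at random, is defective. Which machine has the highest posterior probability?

Prior × likelihood for each hypothesis:
  M2: 0.06 × 0.17 = 0.0102
  M4: 0.58 × 0.008 = 0.00464
  M5: 0.08 × 0.027 = 0.00216
  M3: 0.12 × 0.058 = 0.00696
  M6: 0.16 × 0.15 = 0.024
Sum = 0.04796.
Largest term belongs to M6, so M6 is most probable.

M6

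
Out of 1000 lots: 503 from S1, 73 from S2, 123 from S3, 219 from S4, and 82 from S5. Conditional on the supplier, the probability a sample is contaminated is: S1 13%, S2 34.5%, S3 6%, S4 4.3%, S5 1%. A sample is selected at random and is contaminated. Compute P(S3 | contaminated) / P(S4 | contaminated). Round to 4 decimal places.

0.7837

By Bayes' rule, posterior ∝ prior × likelihood:
  S1: 0.503 × 0.13 = 0.06539
  S2: 0.073 × 0.345 = 0.025185
  S3: 0.123 × 0.06 = 0.00738
  S4: 0.219 × 0.043 = 0.009417
  S5: 0.082 × 0.01 = 0.00082
Sum = 0.108192.
The ratio is 0.00738 / 0.009417 (the normalizer cancels) = 0.7837.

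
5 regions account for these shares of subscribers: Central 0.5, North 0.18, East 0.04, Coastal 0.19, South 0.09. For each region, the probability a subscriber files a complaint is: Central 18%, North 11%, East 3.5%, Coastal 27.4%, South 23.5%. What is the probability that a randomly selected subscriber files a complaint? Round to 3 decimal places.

0.184

Compute prior × likelihood for every hypothesis:
  Central: 0.5 × 0.18 = 0.09
  North: 0.18 × 0.11 = 0.0198
  East: 0.04 × 0.035 = 0.0014
  Coastal: 0.19 × 0.274 = 0.05206
  South: 0.09 × 0.235 = 0.02115
P(complaint) = 0.09 + 0.0198 + 0.0014 + 0.05206 + 0.02115 = 0.18441 → 0.184.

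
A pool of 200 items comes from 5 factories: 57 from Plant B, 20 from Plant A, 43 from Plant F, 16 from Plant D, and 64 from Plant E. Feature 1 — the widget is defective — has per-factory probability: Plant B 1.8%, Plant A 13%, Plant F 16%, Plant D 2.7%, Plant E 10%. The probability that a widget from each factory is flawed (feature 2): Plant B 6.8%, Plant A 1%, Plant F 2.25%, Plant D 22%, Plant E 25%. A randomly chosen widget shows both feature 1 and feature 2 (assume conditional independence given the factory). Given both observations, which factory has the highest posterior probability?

Compute prior × likelihood for every hypothesis:
  Plant B: 0.285 × 0.018 × 0.068 = 0.00034884
  Plant A: 0.1 × 0.13 × 0.01 = 0.00013
  Plant F: 0.215 × 0.16 × 0.0225 = 0.000774
  Plant D: 0.08 × 0.027 × 0.22 = 0.0004752
  Plant E: 0.32 × 0.1 × 0.25 = 0.008
Total = 0.00972804.
Largest term belongs to Plant E, so Plant E is most probable.

Plant E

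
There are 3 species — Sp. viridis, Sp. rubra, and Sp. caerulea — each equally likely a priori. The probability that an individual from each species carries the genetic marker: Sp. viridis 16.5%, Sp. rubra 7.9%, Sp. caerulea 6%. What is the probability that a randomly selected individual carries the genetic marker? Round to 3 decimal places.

0.101

Since the prior is uniform, the posterior is proportional to the likelihood:
  Sp. viridis: 0.165
  Sp. rubra: 0.079
  Sp. caerulea: 0.06
P(marker) = (1/3) × (0.165 + 0.079 + 0.06) = 0.304/3 ≈ 0.101.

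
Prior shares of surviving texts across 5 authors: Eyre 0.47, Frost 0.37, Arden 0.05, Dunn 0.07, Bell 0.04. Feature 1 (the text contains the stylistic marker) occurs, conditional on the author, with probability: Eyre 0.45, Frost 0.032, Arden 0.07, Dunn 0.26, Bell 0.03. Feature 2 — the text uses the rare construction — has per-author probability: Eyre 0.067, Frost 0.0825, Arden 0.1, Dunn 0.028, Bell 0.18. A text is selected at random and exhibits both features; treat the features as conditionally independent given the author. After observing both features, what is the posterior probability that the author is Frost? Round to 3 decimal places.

0.060

Compute prior × likelihood for every hypothesis:
  Eyre: 0.47 × 0.45 × 0.067 = 0.0141705
  Frost: 0.37 × 0.032 × 0.0825 = 0.0009768
  Arden: 0.05 × 0.07 × 0.1 = 0.00035
  Dunn: 0.07 × 0.26 × 0.028 = 0.0005096
  Bell: 0.04 × 0.03 × 0.18 = 0.000216
Normalizing constant = 0.0162229.
P(Frost | evidence) = 0.0009768 / 0.0162229 ≈ 0.060.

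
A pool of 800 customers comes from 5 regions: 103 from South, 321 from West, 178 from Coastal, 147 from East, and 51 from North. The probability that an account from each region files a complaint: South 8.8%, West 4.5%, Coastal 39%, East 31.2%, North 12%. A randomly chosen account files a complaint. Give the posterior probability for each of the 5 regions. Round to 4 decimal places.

Compute prior × likelihood for every hypothesis:
  South: 0.12875 × 0.088 = 0.01133
  West: 0.40125 × 0.045 = 0.01805625
  Coastal: 0.2225 × 0.39 = 0.086775
  East: 0.18375 × 0.312 = 0.05733
  North: 0.06375 × 0.12 = 0.00765
Normalizing constant = 0.18114125.
P(South | complaint) = 0.01133/0.18114125 ≈ 0.0625
P(West | complaint) = 0.01805625/0.18114125 ≈ 0.0997
P(Coastal | complaint) = 0.086775/0.18114125 ≈ 0.4790
P(East | complaint) = 0.05733/0.18114125 ≈ 0.3165
P(North | complaint) = 0.00765/0.18114125 ≈ 0.0422

South 0.0625, West 0.0997, Coastal 0.4790, East 0.3165, North 0.0422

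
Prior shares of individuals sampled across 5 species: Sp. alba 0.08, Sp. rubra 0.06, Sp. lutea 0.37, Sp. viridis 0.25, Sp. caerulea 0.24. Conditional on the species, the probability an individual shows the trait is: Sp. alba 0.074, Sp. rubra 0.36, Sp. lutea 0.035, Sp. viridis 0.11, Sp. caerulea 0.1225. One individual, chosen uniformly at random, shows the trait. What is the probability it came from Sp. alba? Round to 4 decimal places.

Unnormalized posteriors (prior × likelihood):
  Sp. alba: 0.08 × 0.074 = 0.00592
  Sp. rubra: 0.06 × 0.36 = 0.0216
  Sp. lutea: 0.37 × 0.035 = 0.01295
  Sp. viridis: 0.25 × 0.11 = 0.0275
  Sp. caerulea: 0.24 × 0.1225 = 0.0294
Total = 0.09737.
P(Sp. alba | evidence) = 0.00592 / 0.09737 ≈ 0.0608.

0.0608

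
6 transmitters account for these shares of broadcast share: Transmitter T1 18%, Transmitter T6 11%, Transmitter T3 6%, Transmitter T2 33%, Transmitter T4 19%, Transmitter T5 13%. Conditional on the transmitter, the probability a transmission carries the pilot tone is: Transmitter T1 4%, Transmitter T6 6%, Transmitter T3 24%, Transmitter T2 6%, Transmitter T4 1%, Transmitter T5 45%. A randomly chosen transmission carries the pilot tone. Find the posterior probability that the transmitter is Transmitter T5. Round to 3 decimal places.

Unnormalized posteriors (prior × likelihood):
  Transmitter T1: 0.18 × 0.04 = 0.0072
  Transmitter T6: 0.11 × 0.06 = 0.0066
  Transmitter T3: 0.06 × 0.24 = 0.0144
  Transmitter T2: 0.33 × 0.06 = 0.0198
  Transmitter T4: 0.19 × 0.01 = 0.0019
  Transmitter T5: 0.13 × 0.45 = 0.0585
Total = 0.1084.
P(Transmitter T5 | evidence) = 0.0585 / 0.1084 ≈ 0.540.

0.540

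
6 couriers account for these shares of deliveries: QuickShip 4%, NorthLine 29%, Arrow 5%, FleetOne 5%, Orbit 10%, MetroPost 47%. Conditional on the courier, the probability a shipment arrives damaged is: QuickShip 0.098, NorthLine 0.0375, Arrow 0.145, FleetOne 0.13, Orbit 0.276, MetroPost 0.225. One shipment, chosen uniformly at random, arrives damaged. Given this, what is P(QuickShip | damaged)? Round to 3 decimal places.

0.024

Unnormalized posteriors (prior × likelihood):
  QuickShip: 0.04 × 0.098 = 0.00392
  NorthLine: 0.29 × 0.0375 = 0.010875
  Arrow: 0.05 × 0.145 = 0.00725
  FleetOne: 0.05 × 0.13 = 0.0065
  Orbit: 0.1 × 0.276 = 0.0276
  MetroPost: 0.47 × 0.225 = 0.10575
Total = 0.161895.
P(QuickShip | evidence) = 0.00392 / 0.161895 ≈ 0.024.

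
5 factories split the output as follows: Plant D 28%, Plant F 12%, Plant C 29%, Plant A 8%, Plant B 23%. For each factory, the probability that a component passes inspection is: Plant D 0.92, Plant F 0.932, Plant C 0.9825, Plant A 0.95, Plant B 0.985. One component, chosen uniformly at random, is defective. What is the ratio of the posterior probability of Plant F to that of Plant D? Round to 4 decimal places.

Taking complements, P(defective | each) = Plant D 0.08, Plant F 0.068, Plant C 0.0175, Plant A 0.05, Plant B 0.015.
By Bayes' rule, posterior ∝ prior × likelihood:
  Plant D: 0.28 × 0.08 = 0.0224
  Plant F: 0.12 × 0.068 = 0.00816
  Plant C: 0.29 × 0.0175 = 0.005075
  Plant A: 0.08 × 0.05 = 0.004
  Plant B: 0.23 × 0.015 = 0.00345
Normalizing constant = 0.043085.
The ratio is 0.00816 / 0.0224 (the normalizer cancels) = 0.3643.

0.3643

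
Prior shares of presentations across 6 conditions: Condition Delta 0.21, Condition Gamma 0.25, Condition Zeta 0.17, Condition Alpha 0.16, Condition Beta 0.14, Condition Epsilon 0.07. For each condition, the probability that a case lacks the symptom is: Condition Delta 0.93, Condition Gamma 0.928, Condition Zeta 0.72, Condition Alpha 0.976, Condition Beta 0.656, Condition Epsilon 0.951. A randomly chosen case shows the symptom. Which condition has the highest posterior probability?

Taking complements, P(symptomatic | each) = Condition Delta 0.07, Condition Gamma 0.072, Condition Zeta 0.28, Condition Alpha 0.024, Condition Beta 0.344, Condition Epsilon 0.049.
By Bayes' rule, posterior ∝ prior × likelihood:
  Condition Delta: 0.21 × 0.07 = 0.0147
  Condition Gamma: 0.25 × 0.072 = 0.018
  Condition Zeta: 0.17 × 0.28 = 0.0476
  Condition Alpha: 0.16 × 0.024 = 0.00384
  Condition Beta: 0.14 × 0.344 = 0.04816
  Condition Epsilon: 0.07 × 0.049 = 0.00343
Sum = 0.13573.
Largest term belongs to Condition Beta, so Condition Beta is most probable.

Condition Beta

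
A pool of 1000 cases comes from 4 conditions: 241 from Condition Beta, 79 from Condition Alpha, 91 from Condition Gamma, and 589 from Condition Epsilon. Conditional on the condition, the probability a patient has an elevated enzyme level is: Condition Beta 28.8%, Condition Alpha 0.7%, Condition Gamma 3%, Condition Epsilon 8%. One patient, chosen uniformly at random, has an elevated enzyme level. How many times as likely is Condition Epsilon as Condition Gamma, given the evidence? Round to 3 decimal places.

17.260

Unnormalized posteriors (prior × likelihood):
  Condition Beta: 0.241 × 0.288 = 0.069408
  Condition Alpha: 0.079 × 0.007 = 0.000553
  Condition Gamma: 0.091 × 0.03 = 0.00273
  Condition Epsilon: 0.589 × 0.08 = 0.04712
Total = 0.119811.
The ratio is 0.04712 / 0.00273 (the normalizer cancels) = 17.260.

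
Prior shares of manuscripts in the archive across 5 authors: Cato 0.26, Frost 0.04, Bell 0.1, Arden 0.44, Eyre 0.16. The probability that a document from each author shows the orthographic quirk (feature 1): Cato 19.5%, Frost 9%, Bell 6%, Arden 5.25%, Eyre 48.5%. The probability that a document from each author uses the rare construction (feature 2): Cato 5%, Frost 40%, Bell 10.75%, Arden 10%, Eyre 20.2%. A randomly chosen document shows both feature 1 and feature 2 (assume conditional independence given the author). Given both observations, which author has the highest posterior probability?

Eyre

Unnormalized posteriors (prior × likelihood):
  Cato: 0.26 × 0.195 × 0.05 = 0.002535
  Frost: 0.04 × 0.09 × 0.4 = 0.00144
  Bell: 0.1 × 0.06 × 0.1075 = 0.000645
  Arden: 0.44 × 0.0525 × 0.1 = 0.00231
  Eyre: 0.16 × 0.485 × 0.202 = 0.0156752
Normalizing constant = 0.0226052.
Largest term belongs to Eyre, so Eyre is most probable.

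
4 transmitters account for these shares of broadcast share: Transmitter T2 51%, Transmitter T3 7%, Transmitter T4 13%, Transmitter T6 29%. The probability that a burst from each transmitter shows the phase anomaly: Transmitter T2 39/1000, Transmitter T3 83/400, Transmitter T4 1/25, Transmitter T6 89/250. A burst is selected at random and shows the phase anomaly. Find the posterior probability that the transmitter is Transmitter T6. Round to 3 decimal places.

Unnormalized posteriors (prior × likelihood):
  Transmitter T2: 0.51 × 0.039 = 0.01989
  Transmitter T3: 0.07 × 0.2075 = 0.014525
  Transmitter T4: 0.13 × 0.04 = 0.0052
  Transmitter T6: 0.29 × 0.356 = 0.10324
Sum = 0.142855.
P(Transmitter T6 | evidence) = 0.10324 / 0.142855 ≈ 0.723.

0.723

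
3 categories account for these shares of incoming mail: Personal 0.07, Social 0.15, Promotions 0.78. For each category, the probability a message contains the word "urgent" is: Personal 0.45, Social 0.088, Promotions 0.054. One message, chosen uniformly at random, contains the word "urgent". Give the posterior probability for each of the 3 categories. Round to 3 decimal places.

Prior × likelihood for each hypothesis:
  Personal: 0.07 × 0.45 = 0.0315
  Social: 0.15 × 0.088 = 0.0132
  Promotions: 0.78 × 0.054 = 0.04212
Normalizing constant = 0.08682.
P(Personal | urgent-flag) = 0.0315/0.08682 ≈ 0.363
P(Social | urgent-flag) = 0.0132/0.08682 ≈ 0.152
P(Promotions | urgent-flag) = 0.04212/0.08682 ≈ 0.485
(Check: 0.363+0.152+0.485 = 1.000.)

Personal 0.363, Social 0.152, Promotions 0.485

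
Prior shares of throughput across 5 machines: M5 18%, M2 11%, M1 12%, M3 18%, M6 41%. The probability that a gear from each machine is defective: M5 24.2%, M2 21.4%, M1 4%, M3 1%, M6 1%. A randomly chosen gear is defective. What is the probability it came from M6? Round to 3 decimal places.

Unnormalized posteriors (prior × likelihood):
  M5: 0.18 × 0.242 = 0.04356
  M2: 0.11 × 0.214 = 0.02354
  M1: 0.12 × 0.04 = 0.0048
  M3: 0.18 × 0.01 = 0.0018
  M6: 0.41 × 0.01 = 0.0041
Normalizing constant = 0.0778.
P(M6 | evidence) = 0.0041 / 0.0778 ≈ 0.053.

0.053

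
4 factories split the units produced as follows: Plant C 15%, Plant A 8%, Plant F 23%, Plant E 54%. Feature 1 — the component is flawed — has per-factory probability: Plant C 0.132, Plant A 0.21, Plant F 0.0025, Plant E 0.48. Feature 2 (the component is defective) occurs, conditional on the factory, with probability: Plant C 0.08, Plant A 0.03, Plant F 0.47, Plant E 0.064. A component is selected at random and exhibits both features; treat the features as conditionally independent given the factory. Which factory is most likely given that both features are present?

Plant E

By Bayes' rule, posterior ∝ prior × likelihood:
  Plant C: 0.15 × 0.132 × 0.08 = 0.001584
  Plant A: 0.08 × 0.21 × 0.03 = 0.000504
  Plant F: 0.23 × 0.0025 × 0.47 = 0.00027025
  Plant E: 0.54 × 0.48 × 0.064 = 0.0165888
Sum = 0.01894705.
Largest term belongs to Plant E, so Plant E is most probable.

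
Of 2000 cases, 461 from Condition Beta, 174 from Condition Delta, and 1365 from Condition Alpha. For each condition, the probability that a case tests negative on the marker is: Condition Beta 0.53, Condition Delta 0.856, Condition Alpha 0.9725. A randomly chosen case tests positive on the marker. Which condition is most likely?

Condition Beta

Taking complements, P(marker-positive | each) = Condition Beta 0.47, Condition Delta 0.144, Condition Alpha 0.0275.
Compute prior × likelihood for every hypothesis:
  Condition Beta: 0.2305 × 0.47 = 0.108335
  Condition Delta: 0.087 × 0.144 = 0.012528
  Condition Alpha: 0.6825 × 0.0275 = 0.01876875
Sum = 0.13963175.
Largest term belongs to Condition Beta, so Condition Beta is most probable.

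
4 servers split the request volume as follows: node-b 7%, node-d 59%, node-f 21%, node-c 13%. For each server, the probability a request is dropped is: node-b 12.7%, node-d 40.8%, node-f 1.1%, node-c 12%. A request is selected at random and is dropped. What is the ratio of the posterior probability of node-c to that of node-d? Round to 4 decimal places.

0.0648

Compute prior × likelihood for every hypothesis:
  node-b: 0.07 × 0.127 = 0.00889
  node-d: 0.59 × 0.408 = 0.24072
  node-f: 0.21 × 0.011 = 0.00231
  node-c: 0.13 × 0.12 = 0.0156
Sum = 0.26752.
The ratio is 0.0156 / 0.24072 (the normalizer cancels) = 0.0648.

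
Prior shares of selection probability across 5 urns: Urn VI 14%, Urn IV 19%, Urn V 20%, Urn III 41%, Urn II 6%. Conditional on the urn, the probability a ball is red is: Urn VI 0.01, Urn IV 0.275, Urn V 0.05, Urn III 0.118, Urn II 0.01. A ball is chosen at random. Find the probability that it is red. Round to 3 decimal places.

0.113

Compute prior × likelihood for every hypothesis:
  Urn VI: 0.14 × 0.01 = 0.0014
  Urn IV: 0.19 × 0.275 = 0.05225
  Urn V: 0.2 × 0.05 = 0.01
  Urn III: 0.41 × 0.118 = 0.04838
  Urn II: 0.06 × 0.01 = 0.0006
P(red) = 0.0014 + 0.05225 + 0.01 + 0.04838 + 0.0006 = 0.11263 → 0.113.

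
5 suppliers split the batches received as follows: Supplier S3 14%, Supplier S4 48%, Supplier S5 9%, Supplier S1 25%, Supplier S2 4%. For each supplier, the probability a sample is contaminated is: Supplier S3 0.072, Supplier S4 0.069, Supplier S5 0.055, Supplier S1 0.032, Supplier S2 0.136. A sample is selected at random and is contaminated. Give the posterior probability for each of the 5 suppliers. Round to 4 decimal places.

Supplier S3 0.1637, Supplier S4 0.5377, Supplier S5 0.0804, Supplier S1 0.1299, Supplier S2 0.0883

By Bayes' rule, posterior ∝ prior × likelihood:
  Supplier S3: 0.14 × 0.072 = 0.01008
  Supplier S4: 0.48 × 0.069 = 0.03312
  Supplier S5: 0.09 × 0.055 = 0.00495
  Supplier S1: 0.25 × 0.032 = 0.008
  Supplier S2: 0.04 × 0.136 = 0.00544
Total = 0.06159.
P(Supplier S3 | contaminated) = 0.01008/0.06159 ≈ 0.1637
P(Supplier S4 | contaminated) = 0.03312/0.06159 ≈ 0.5377
P(Supplier S5 | contaminated) = 0.00495/0.06159 ≈ 0.0804
P(Supplier S1 | contaminated) = 0.008/0.06159 ≈ 0.1299
P(Supplier S2 | contaminated) = 0.00544/0.06159 ≈ 0.0883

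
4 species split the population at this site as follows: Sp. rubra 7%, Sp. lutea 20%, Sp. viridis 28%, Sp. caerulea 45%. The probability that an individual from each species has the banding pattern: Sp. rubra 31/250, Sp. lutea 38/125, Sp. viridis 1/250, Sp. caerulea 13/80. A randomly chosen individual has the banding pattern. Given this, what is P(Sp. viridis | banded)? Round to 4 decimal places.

Unnormalized posteriors (prior × likelihood):
  Sp. rubra: 0.07 × 0.124 = 0.00868
  Sp. lutea: 0.2 × 0.304 = 0.0608
  Sp. viridis: 0.28 × 0.004 = 0.00112
  Sp. caerulea: 0.45 × 0.1625 = 0.073125
Sum = 0.143725.
P(Sp. viridis | evidence) = 0.00112 / 0.143725 ≈ 0.0078.

0.0078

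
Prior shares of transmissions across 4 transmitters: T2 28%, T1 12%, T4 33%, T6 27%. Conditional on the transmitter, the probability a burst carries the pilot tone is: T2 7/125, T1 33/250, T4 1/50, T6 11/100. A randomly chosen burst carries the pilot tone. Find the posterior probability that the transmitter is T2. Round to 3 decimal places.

0.231

By Bayes' rule, posterior ∝ prior × likelihood:
  T2: 0.28 × 0.056 = 0.01568
  T1: 0.12 × 0.132 = 0.01584
  T4: 0.33 × 0.02 = 0.0066
  T6: 0.27 × 0.11 = 0.0297
Normalizing constant = 0.06782.
P(T2 | evidence) = 0.01568 / 0.06782 ≈ 0.231.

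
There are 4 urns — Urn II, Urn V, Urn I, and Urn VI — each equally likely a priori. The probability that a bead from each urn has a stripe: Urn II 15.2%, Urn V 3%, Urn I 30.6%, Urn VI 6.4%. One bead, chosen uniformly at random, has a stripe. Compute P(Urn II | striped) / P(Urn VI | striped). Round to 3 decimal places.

Since the prior is uniform, the posterior is proportional to the likelihood:
  Urn II: 0.152
  Urn V: 0.03
  Urn I: 0.306
  Urn VI: 0.064
Sum = 0.552.
The ratio is 0.152 / 0.064 (the normalizer cancels) = 2.375.

2.375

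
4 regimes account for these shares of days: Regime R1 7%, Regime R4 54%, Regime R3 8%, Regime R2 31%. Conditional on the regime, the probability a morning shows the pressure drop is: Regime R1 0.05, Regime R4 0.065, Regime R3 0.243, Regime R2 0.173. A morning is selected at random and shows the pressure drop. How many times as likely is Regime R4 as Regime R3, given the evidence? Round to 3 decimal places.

1.806

By Bayes' rule, posterior ∝ prior × likelihood:
  Regime R1: 0.07 × 0.05 = 0.0035
  Regime R4: 0.54 × 0.065 = 0.0351
  Regime R3: 0.08 × 0.243 = 0.01944
  Regime R2: 0.31 × 0.173 = 0.05363
Total = 0.11167.
The ratio is 0.0351 / 0.01944 (the normalizer cancels) = 1.806.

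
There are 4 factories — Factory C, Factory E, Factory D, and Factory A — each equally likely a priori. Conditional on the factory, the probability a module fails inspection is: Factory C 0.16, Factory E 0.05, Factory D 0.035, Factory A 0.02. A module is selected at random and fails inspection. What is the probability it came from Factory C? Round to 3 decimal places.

0.604

With a uniform prior (1/4 each), posterior ∝ likelihood:
  Factory C: 0.16
  Factory E: 0.05
  Factory D: 0.035
  Factory A: 0.02
Normalizing constant = 0.265.
P(Factory C | evidence) = 0.16 / 0.265 ≈ 0.604.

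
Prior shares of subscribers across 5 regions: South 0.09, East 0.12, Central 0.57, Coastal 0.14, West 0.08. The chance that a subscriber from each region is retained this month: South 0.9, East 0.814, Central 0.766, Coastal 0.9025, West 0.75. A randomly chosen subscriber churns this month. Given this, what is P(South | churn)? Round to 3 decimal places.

0.045

Taking complements, P(churn | each) = South 0.1, East 0.186, Central 0.234, Coastal 0.0975, West 0.25.
By Bayes' rule, posterior ∝ prior × likelihood:
  South: 0.09 × 0.1 = 0.009
  East: 0.12 × 0.186 = 0.02232
  Central: 0.57 × 0.234 = 0.13338
  Coastal: 0.14 × 0.0975 = 0.01365
  West: 0.08 × 0.25 = 0.02
Sum = 0.19835.
P(South | evidence) = 0.009 / 0.19835 ≈ 0.045.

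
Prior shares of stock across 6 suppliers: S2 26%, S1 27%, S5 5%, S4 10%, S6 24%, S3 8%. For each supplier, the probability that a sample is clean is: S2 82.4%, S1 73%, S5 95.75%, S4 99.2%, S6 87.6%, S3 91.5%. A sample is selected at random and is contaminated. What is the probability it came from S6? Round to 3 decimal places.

0.188

Taking complements, P(contaminated | each) = S2 0.176, S1 0.27, S5 0.0425, S4 0.008, S6 0.124, S3 0.085.
By Bayes' rule, posterior ∝ prior × likelihood:
  S2: 0.26 × 0.176 = 0.04576
  S1: 0.27 × 0.27 = 0.0729
  S5: 0.05 × 0.0425 = 0.002125
  S4: 0.1 × 0.008 = 0.0008
  S6: 0.24 × 0.124 = 0.02976
  S3: 0.08 × 0.085 = 0.0068
Normalizing constant = 0.158145.
P(S6 | evidence) = 0.02976 / 0.158145 ≈ 0.188.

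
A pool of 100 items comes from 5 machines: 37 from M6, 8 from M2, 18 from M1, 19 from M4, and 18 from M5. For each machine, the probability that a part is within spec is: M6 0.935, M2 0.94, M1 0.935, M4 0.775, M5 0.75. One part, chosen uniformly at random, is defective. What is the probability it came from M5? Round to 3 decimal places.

0.351

Taking complements, P(defective | each) = M6 0.065, M2 0.06, M1 0.065, M4 0.225, M5 0.25.
Unnormalized posteriors (prior × likelihood):
  M6: 0.37 × 0.065 = 0.02405
  M2: 0.08 × 0.06 = 0.0048
  M1: 0.18 × 0.065 = 0.0117
  M4: 0.19 × 0.225 = 0.04275
  M5: 0.18 × 0.25 = 0.045
Total = 0.1283.
P(M5 | evidence) = 0.045 / 0.1283 ≈ 0.351.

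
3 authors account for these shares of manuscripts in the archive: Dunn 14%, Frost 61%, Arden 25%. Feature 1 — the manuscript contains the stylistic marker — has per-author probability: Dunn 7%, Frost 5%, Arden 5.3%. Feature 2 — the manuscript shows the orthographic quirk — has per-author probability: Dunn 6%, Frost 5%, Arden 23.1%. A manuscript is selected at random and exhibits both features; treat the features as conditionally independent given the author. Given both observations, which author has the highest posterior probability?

Unnormalized posteriors (prior × likelihood):
  Dunn: 0.14 × 0.07 × 0.06 = 0.000588
  Frost: 0.61 × 0.05 × 0.05 = 0.001525
  Arden: 0.25 × 0.053 × 0.231 = 0.00306075
Normalizing constant = 0.00517375.
Largest term belongs to Arden, so Arden is most probable.

Arden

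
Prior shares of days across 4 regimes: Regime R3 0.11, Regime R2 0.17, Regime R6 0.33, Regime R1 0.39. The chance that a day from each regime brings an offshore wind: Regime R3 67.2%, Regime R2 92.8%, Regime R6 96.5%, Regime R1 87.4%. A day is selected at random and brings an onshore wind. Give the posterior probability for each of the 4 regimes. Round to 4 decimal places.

Regime R3 0.3310, Regime R2 0.1123, Regime R6 0.1060, Regime R1 0.4508

Taking complements, P(onshore | each) = Regime R3 0.328, Regime R2 0.072, Regime R6 0.035, Regime R1 0.126.
Unnormalized posteriors (prior × likelihood):
  Regime R3: 0.11 × 0.328 = 0.03608
  Regime R2: 0.17 × 0.072 = 0.01224
  Regime R6: 0.33 × 0.035 = 0.01155
  Regime R1: 0.39 × 0.126 = 0.04914
Sum = 0.10901.
P(Regime R3 | onshore) = 0.03608/0.10901 ≈ 0.3310
P(Regime R2 | onshore) = 0.01224/0.10901 ≈ 0.1123
P(Regime R6 | onshore) = 0.01155/0.10901 ≈ 0.1060
P(Regime R1 | onshore) = 0.04914/0.10901 ≈ 0.4508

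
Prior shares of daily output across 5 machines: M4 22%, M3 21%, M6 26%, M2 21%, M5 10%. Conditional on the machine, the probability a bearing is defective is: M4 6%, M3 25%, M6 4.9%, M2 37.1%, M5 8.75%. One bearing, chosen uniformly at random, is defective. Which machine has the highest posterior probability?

M2

Prior × likelihood for each hypothesis:
  M4: 0.22 × 0.06 = 0.0132
  M3: 0.21 × 0.25 = 0.0525
  M6: 0.26 × 0.049 = 0.01274
  M2: 0.21 × 0.371 = 0.07791
  M5: 0.1 × 0.0875 = 0.00875
Normalizing constant = 0.1651.
Largest term belongs to M2, so M2 is most probable.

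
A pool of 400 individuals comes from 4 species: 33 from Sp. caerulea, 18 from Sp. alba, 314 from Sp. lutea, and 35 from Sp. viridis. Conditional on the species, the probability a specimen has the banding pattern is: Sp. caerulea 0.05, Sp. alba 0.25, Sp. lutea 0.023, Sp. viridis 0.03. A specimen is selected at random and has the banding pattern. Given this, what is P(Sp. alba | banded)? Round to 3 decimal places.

Prior × likelihood for each hypothesis:
  Sp. caerulea: 0.0825 × 0.05 = 0.004125
  Sp. alba: 0.045 × 0.25 = 0.01125
  Sp. lutea: 0.785 × 0.023 = 0.018055
  Sp. viridis: 0.0875 × 0.03 = 0.002625
Total = 0.036055.
P(Sp. alba | evidence) = 0.01125 / 0.036055 ≈ 0.312.

0.312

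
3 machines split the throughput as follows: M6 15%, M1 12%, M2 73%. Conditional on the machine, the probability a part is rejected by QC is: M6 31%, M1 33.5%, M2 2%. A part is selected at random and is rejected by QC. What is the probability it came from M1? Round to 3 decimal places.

0.397

Unnormalized posteriors (prior × likelihood):
  M6: 0.15 × 0.31 = 0.0465
  M1: 0.12 × 0.335 = 0.0402
  M2: 0.73 × 0.02 = 0.0146
Sum = 0.1013.
P(M1 | evidence) = 0.0402 / 0.1013 ≈ 0.397.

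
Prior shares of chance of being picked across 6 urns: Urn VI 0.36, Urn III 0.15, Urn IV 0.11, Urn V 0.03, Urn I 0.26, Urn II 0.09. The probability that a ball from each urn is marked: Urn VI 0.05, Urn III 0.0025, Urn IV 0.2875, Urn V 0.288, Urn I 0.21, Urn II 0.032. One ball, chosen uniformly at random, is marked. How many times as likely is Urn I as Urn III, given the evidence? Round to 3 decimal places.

145.600

Compute prior × likelihood for every hypothesis:
  Urn VI: 0.36 × 0.05 = 0.018
  Urn III: 0.15 × 0.0025 = 0.000375
  Urn IV: 0.11 × 0.2875 = 0.031625
  Urn V: 0.03 × 0.288 = 0.00864
  Urn I: 0.26 × 0.21 = 0.0546
  Urn II: 0.09 × 0.032 = 0.00288
Sum = 0.11612.
The ratio is 0.0546 / 0.000375 (the normalizer cancels) = 145.600.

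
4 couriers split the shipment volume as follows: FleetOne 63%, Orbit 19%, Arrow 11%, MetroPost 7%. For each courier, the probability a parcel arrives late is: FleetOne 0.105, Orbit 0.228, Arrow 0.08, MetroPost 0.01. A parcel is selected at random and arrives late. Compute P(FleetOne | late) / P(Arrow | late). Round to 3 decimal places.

Compute prior × likelihood for every hypothesis:
  FleetOne: 0.63 × 0.105 = 0.06615
  Orbit: 0.19 × 0.228 = 0.04332
  Arrow: 0.11 × 0.08 = 0.0088
  MetroPost: 0.07 × 0.01 = 0.0007
Sum = 0.11897.
The ratio is 0.06615 / 0.0088 (the normalizer cancels) = 7.517.

7.517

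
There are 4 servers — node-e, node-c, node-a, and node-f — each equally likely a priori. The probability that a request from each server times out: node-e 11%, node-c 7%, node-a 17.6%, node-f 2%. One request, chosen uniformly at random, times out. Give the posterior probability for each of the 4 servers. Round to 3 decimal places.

node-e 0.293, node-c 0.186, node-a 0.468, node-f 0.053

Since the prior is uniform, the posterior is proportional to the likelihood:
  node-e: 0.11
  node-c: 0.07
  node-a: 0.176
  node-f: 0.02
Total = 0.376.
P(node-e | timeout) = 0.11/0.376 ≈ 0.293
P(node-c | timeout) = 0.07/0.376 ≈ 0.186
P(node-a | timeout) = 0.176/0.376 ≈ 0.468
P(node-f | timeout) = 0.02/0.376 ≈ 0.053
(Check: 0.293+0.186+0.468+0.053 = 1.000.)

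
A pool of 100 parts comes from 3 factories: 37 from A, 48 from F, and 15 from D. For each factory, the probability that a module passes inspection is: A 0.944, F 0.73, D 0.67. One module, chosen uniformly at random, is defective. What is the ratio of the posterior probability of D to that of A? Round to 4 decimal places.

Taking complements, P(defective | each) = A 0.056, F 0.27, D 0.33.
Compute prior × likelihood for every hypothesis:
  A: 0.37 × 0.056 = 0.02072
  F: 0.48 × 0.27 = 0.1296
  D: 0.15 × 0.33 = 0.0495
Total = 0.19982.
The ratio is 0.0495 / 0.02072 (the normalizer cancels) = 2.3890.

2.3890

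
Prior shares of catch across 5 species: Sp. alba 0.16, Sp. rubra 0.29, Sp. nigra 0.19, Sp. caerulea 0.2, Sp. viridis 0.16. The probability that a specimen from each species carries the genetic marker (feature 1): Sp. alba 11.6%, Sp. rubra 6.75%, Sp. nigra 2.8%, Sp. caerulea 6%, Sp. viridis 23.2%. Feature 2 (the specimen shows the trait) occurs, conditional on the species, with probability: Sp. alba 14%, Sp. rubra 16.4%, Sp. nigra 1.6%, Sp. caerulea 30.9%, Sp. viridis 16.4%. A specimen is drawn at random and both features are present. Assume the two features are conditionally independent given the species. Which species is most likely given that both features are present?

Sp. viridis

Compute prior × likelihood for every hypothesis:
  Sp. alba: 0.16 × 0.116 × 0.14 = 0.0025984
  Sp. rubra: 0.29 × 0.0675 × 0.164 = 0.0032103
  Sp. nigra: 0.19 × 0.028 × 0.016 = 0.00008512
  Sp. caerulea: 0.2 × 0.06 × 0.309 = 0.003708
  Sp. viridis: 0.16 × 0.232 × 0.164 = 0.00608768
Normalizing constant = 0.0156895.
Largest term belongs to Sp. viridis, so Sp. viridis is most probable.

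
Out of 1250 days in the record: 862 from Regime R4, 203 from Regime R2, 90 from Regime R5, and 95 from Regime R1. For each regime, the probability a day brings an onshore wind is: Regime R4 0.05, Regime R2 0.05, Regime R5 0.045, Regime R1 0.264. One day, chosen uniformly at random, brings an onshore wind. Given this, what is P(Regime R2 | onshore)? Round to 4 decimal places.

0.1232

Compute prior × likelihood for every hypothesis:
  Regime R4: 0.6896 × 0.05 = 0.03448
  Regime R2: 0.1624 × 0.05 = 0.00812
  Regime R5: 0.072 × 0.045 = 0.00324
  Regime R1: 0.076 × 0.264 = 0.020064
Total = 0.065904.
P(Regime R2 | evidence) = 0.00812 / 0.065904 ≈ 0.1232.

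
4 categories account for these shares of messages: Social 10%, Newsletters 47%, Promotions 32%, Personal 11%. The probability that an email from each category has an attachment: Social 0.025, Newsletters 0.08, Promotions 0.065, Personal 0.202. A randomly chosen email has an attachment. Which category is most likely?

Newsletters

Prior × likelihood for each hypothesis:
  Social: 0.1 × 0.025 = 0.0025
  Newsletters: 0.47 × 0.08 = 0.0376
  Promotions: 0.32 × 0.065 = 0.0208
  Personal: 0.11 × 0.202 = 0.02222
Sum = 0.08312.
Largest term belongs to Newsletters, so Newsletters is most probable.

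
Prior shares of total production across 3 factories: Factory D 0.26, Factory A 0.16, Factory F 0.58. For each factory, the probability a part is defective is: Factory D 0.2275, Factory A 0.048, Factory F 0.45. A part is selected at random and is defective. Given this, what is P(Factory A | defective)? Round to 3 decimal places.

Unnormalized posteriors (prior × likelihood):
  Factory D: 0.26 × 0.2275 = 0.05915
  Factory A: 0.16 × 0.048 = 0.00768
  Factory F: 0.58 × 0.45 = 0.261
Total = 0.32783.
P(Factory A | evidence) = 0.00768 / 0.32783 ≈ 0.023.

0.023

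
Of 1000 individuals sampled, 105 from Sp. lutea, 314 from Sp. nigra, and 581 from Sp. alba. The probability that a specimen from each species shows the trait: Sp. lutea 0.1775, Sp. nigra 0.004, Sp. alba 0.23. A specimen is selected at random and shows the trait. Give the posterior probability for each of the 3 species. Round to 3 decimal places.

Prior × likelihood for each hypothesis:
  Sp. lutea: 0.105 × 0.1775 = 0.0186375
  Sp. nigra: 0.314 × 0.004 = 0.001256
  Sp. alba: 0.581 × 0.23 = 0.13363
Sum = 0.1535235.
P(Sp. lutea | trait) = 0.0186375/0.1535235 ≈ 0.121
P(Sp. nigra | trait) = 0.001256/0.1535235 ≈ 0.008
P(Sp. alba | trait) = 0.13363/0.1535235 ≈ 0.870
(Check: 0.121+0.008+0.870 = 0.999.)

Sp. lutea 0.121, Sp. nigra 0.008, Sp. alba 0.870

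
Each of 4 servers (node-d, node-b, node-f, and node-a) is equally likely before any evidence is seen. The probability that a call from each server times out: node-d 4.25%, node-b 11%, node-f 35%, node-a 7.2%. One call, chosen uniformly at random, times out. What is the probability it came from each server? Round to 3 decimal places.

node-d 0.074, node-b 0.191, node-f 0.609, node-a 0.125

With a uniform prior (1/4 each), posterior ∝ likelihood:
  node-d: 0.0425
  node-b: 0.11
  node-f: 0.35
  node-a: 0.072
Sum = 0.5745.
P(node-d | timeout) = 0.0425/0.5745 ≈ 0.074
P(node-b | timeout) = 0.11/0.5745 ≈ 0.191
P(node-f | timeout) = 0.35/0.5745 ≈ 0.609
P(node-a | timeout) = 0.072/0.5745 ≈ 0.125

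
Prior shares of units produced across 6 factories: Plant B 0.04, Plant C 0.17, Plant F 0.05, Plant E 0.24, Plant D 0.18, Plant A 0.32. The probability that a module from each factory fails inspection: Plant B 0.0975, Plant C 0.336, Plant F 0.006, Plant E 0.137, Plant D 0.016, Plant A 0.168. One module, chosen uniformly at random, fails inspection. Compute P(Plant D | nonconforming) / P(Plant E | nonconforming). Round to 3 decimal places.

0.088

Compute prior × likelihood for every hypothesis:
  Plant B: 0.04 × 0.0975 = 0.0039
  Plant C: 0.17 × 0.336 = 0.05712
  Plant F: 0.05 × 0.006 = 0.0003
  Plant E: 0.24 × 0.137 = 0.03288
  Plant D: 0.18 × 0.016 = 0.00288
  Plant A: 0.32 × 0.168 = 0.05376
Normalizing constant = 0.15084.
The ratio is 0.00288 / 0.03288 (the normalizer cancels) = 0.088.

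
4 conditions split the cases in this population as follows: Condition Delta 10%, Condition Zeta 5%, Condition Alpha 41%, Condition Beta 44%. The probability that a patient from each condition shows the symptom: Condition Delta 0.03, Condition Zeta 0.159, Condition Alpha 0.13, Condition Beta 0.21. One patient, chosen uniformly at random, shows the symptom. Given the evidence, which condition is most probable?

Condition Beta

Compute prior × likelihood for every hypothesis:
  Condition Delta: 0.1 × 0.03 = 0.003
  Condition Zeta: 0.05 × 0.159 = 0.00795
  Condition Alpha: 0.41 × 0.13 = 0.0533
  Condition Beta: 0.44 × 0.21 = 0.0924
Sum = 0.15665.
Largest term belongs to Condition Beta, so Condition Beta is most probable.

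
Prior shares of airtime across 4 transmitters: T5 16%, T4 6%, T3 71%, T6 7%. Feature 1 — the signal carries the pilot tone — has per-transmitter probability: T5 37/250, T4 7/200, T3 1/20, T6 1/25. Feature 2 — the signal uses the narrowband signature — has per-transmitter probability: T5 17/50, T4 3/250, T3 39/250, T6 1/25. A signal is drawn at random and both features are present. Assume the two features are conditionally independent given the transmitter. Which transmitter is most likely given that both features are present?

Compute prior × likelihood for every hypothesis:
  T5: 0.16 × 0.148 × 0.34 = 0.0080512
  T4: 0.06 × 0.035 × 0.012 = 0.0000252
  T3: 0.71 × 0.05 × 0.156 = 0.005538
  T6: 0.07 × 0.04 × 0.04 = 0.000112
Sum = 0.0137264.
Largest term belongs to T5, so T5 is most probable.

T5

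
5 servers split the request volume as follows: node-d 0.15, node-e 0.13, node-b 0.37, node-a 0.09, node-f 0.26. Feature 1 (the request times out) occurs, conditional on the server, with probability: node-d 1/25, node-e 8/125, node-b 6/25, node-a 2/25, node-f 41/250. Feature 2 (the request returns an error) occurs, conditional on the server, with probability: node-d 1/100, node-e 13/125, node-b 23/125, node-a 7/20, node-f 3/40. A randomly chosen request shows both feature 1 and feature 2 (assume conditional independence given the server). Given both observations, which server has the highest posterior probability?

Compute prior × likelihood for every hypothesis:
  node-d: 0.15 × 0.04 × 0.01 = 0.00006
  node-e: 0.13 × 0.064 × 0.104 = 0.00086528
  node-b: 0.37 × 0.24 × 0.184 = 0.0163392
  node-a: 0.09 × 0.08 × 0.35 = 0.00252
  node-f: 0.26 × 0.164 × 0.075 = 0.003198
Sum = 0.02298248.
Largest term belongs to node-b, so node-b is most probable.

node-b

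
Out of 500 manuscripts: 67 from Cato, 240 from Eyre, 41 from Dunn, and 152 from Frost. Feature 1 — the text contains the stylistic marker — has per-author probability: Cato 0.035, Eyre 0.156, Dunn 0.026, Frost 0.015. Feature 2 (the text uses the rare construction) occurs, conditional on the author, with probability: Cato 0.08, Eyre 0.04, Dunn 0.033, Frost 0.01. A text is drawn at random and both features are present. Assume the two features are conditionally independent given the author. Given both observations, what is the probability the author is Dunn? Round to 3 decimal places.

Prior × likelihood for each hypothesis:
  Cato: 0.134 × 0.035 × 0.08 = 0.0003752
  Eyre: 0.48 × 0.156 × 0.04 = 0.0029952
  Dunn: 0.082 × 0.026 × 0.033 = 0.000070356
  Frost: 0.304 × 0.015 × 0.01 = 0.0000456
Sum = 0.003486356.
P(Dunn | evidence) = 0.000070356 / 0.003486356 ≈ 0.020.

0.020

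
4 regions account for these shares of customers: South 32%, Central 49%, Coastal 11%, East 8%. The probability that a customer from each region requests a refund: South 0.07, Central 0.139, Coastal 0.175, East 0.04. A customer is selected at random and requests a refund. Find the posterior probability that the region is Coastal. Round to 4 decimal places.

Compute prior × likelihood for every hypothesis:
  South: 0.32 × 0.07 = 0.0224
  Central: 0.49 × 0.139 = 0.06811
  Coastal: 0.11 × 0.175 = 0.01925
  East: 0.08 × 0.04 = 0.0032
Sum = 0.11296.
P(Coastal | evidence) = 0.01925 / 0.11296 ≈ 0.1704.

0.1704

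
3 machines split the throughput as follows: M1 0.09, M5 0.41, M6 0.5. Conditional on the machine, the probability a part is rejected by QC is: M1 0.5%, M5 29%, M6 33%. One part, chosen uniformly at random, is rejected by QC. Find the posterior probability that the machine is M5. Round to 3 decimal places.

Unnormalized posteriors (prior × likelihood):
  M1: 0.09 × 0.005 = 0.00045
  M5: 0.41 × 0.29 = 0.1189
  M6: 0.5 × 0.33 = 0.165
Normalizing constant = 0.28435.
P(M5 | evidence) = 0.1189 / 0.28435 ≈ 0.418.

0.418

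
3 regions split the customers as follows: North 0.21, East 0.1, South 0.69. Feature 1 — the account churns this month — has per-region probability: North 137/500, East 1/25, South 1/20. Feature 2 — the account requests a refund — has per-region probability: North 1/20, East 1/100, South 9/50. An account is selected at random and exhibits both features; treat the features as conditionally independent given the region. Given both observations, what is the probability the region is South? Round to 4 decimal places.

By Bayes' rule, posterior ∝ prior × likelihood:
  North: 0.21 × 0.274 × 0.05 = 0.002877
  East: 0.1 × 0.04 × 0.01 = 0.00004
  South: 0.69 × 0.05 × 0.18 = 0.00621
Total = 0.009127.
P(South | evidence) = 0.00621 / 0.009127 ≈ 0.6804.

0.6804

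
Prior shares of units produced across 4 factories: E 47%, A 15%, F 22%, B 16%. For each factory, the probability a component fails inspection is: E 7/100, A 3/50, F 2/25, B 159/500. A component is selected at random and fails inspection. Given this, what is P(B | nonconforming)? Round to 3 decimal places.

0.461

By Bayes' rule, posterior ∝ prior × likelihood:
  E: 0.47 × 0.07 = 0.0329
  A: 0.15 × 0.06 = 0.009
  F: 0.22 × 0.08 = 0.0176
  B: 0.16 × 0.318 = 0.05088
Total = 0.11038.
P(B | evidence) = 0.05088 / 0.11038 ≈ 0.461.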